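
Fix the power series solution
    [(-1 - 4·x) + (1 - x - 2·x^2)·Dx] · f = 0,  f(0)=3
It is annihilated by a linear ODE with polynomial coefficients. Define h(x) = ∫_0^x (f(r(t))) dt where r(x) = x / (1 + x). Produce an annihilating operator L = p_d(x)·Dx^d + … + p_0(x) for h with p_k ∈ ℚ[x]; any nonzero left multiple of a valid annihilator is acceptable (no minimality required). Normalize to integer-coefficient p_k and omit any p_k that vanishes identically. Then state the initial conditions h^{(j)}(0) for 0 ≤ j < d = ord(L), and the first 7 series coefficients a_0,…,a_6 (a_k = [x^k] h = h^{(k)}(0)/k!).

L = (1 + 5·x)·Dx + (-1 - 2·x + x^2 + 2·x^3)·Dx^2  (order 2).
h: a_k = 0, 3, 3/2, 2, 0, 12/5, -2, …
ICs: h(0) = 0, h′(0) = 3.

f: a_k = 3, 3, 9, 15, 33, 63, 129, …
L₀ from L_f via x↦r, Dx↦r'^{-1}Dx.
∫: right-multiply L₀ by Dx.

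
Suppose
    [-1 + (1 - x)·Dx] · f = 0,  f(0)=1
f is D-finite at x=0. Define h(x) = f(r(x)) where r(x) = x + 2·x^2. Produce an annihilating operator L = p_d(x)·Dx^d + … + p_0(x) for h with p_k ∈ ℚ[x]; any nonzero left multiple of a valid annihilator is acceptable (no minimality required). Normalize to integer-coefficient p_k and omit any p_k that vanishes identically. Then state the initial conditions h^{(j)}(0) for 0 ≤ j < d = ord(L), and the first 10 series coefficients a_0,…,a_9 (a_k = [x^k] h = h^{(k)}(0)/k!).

f: a_k = 1, 1, 1, 1, 1, 1, 1, 1, 1, 1, …
h₀=f(r): pull back L_f along r ⇒ L₀.
L = (1 + 4·x) + (-1 + x + 2·x^2)·Dx  (order 1).
h: a_k = 1, 1, 3, 5, 11, 21, 43, 85, 171, 341, …
ICs: h(0) = 1.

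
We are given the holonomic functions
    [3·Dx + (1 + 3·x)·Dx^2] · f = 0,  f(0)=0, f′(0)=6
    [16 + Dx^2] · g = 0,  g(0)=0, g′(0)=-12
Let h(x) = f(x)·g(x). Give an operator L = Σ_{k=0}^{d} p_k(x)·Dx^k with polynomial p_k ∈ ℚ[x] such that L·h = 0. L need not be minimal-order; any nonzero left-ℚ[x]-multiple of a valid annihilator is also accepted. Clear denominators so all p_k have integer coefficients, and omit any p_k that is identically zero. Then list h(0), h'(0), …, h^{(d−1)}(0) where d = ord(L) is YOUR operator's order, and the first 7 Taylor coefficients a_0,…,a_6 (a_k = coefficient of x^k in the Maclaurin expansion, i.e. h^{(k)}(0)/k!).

L = (2272 + 127488·x + 781056·x^2 + 1769472·x^3 + 1327104·x^4) + (4416 + 50112·x + 165888·x^2 + 165888·x^3)·Dx + (1022 + 19392·x + 102816·x^2 + 221184·x^3 + 165888·x^4)·Dx^2 + (276 + 3132·x + 10368·x^2 + 10368·x^3)·Dx^3 + (55 + 714·x + 3375·x^2 + 6912·x^3 + 5184·x^4)·Dx^4  (order 4).
h: a_k = 0, 0, -72, 108, -24, 198, -744, …
ICs: h(0) = 0, h′(0) = 0, h′′(0) = -144, h′′′(0) = 648.

f: a_k = 0, 6, -9, 18, -81/2, 486/5, -243, …
g: a_k = 0, -12, 0, 32, 0, -128/5, 0, …
L₀ := L_f ⊗_s L_g (sym. prod.), ord ≤ 4.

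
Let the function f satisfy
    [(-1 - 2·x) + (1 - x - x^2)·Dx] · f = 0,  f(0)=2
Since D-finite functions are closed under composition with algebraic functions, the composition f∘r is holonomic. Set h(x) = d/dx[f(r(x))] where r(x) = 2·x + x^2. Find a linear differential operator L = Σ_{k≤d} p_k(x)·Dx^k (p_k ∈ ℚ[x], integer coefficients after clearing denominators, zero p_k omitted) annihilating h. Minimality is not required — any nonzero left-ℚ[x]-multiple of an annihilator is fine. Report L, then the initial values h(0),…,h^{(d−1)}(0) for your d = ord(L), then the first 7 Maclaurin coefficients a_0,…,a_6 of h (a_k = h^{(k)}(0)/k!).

f: a_k = 2, 2, 4, 6, 10, 16, 26, …
f∘r: x↦r, Dx↦Dx/r' in L_f ⇒ L₀.
h₀' ⇒ L via d/dx closure of L₀.
L = (9 + 42·x + 105·x^2 + 164·x^3 + 141·x^4 + 60·x^5 + 10·x^6) + (-1 - 3·x + 9·x^2 + 39·x^3 + 55·x^4 + 39·x^5 + 14·x^6 + 2·x^7)·Dx  (order 1).
h: a_k = 4, 36, 192, 944, 4340, 19140, 82096, …
ICs: h(0) = 4.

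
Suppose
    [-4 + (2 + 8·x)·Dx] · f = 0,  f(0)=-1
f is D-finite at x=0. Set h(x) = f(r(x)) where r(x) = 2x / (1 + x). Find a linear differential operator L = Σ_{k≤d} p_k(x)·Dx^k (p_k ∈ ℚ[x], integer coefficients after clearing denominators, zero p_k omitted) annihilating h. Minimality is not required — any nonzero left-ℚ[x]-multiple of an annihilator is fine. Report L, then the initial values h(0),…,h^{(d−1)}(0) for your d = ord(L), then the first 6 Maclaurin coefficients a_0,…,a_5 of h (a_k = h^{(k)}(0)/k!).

f: a_k = -1, -2, 2, -4, 10, -28, …
L₀ from L_f via x↦r, Dx↦r'^{-1}Dx.
L = -4 + (1 + 10·x + 9·x^2)·Dx  (order 1).
h: a_k = -1, -4, 12, -52, 284, -1764, …
ICs: h(0) = -1.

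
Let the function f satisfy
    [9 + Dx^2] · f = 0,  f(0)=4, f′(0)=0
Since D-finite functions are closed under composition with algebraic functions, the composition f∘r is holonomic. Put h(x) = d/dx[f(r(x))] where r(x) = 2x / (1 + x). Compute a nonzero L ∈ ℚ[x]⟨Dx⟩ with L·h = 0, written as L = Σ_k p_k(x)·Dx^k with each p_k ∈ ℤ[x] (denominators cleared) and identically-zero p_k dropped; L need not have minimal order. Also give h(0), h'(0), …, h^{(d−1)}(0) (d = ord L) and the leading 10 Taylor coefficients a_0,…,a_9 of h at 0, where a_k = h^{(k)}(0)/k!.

L = (42 + 12·x + 6·x^2) + (6 + 18·x + 18·x^2 + 6·x^3)·Dx + (1 + 4·x + 6·x^2 + 4·x^3 + x^4)·Dx^2  (order 2).
h: a_k = 0, -144, 432, 0, -2880, 46224/5, -81648/5, 99648/7, 523584/35, -3230928/35, …
ICs: h(0) = 0, h′(0) = -144.

f: a_k = 4, 0, -18, 0, 27/2, 0, -81/20, 0, 729/1120, 0, …
Substitute x→r, Dx→(1/r')Dx; clear ⇒ L₀.
Derive L from L₀ (diff closure).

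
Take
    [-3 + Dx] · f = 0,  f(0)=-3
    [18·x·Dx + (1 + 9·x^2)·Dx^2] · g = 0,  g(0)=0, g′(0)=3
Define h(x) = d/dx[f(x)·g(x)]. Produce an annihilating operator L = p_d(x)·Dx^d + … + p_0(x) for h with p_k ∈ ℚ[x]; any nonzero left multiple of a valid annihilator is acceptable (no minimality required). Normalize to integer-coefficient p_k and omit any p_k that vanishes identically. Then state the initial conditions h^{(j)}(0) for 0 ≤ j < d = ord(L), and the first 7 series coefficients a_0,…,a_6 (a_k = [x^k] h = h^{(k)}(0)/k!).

L = (9 + 135·x - 243·x^2 + 243·x^3) + (-54·x + 108·x^2 - 162·x^3)·Dx + (-1 + 3·x - 9·x^2 + 27·x^3)·Dx^2  (order 2).
h: a_k = -9, -54, -81/2, 162, -2187/8, -8019/4, 203391/80, …
ICs: h(0) = -9, h′(0) = -54.

f: a_k = -3, -9, -27/2, -27/2, -81/8, -243/40, -243/80, …
g: a_k = 0, 3, 0, -9, 0, 243/5, 0, …
Product ⇒ symmetric product L₀, ord ≤ 2.
Derive L from L₀ (diff closure).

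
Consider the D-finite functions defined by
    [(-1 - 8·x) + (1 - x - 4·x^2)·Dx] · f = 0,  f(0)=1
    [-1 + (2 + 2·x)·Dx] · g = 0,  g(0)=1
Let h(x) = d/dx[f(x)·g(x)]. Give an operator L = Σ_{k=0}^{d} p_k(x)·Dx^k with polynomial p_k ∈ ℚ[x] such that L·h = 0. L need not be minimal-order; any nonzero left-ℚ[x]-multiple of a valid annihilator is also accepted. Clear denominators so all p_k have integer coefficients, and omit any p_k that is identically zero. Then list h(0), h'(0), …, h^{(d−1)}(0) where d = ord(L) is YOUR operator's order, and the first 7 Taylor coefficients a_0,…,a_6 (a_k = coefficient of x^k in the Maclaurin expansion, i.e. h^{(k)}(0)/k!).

f: a_k = 1, 1, 5, 9, 29, 65, 181, …
g: a_k = 1, 1/2, -1/8, 1/16, -5/128, 7/256, -21/1024, …
Product ⇒ symmetric product L₀, ord ≤ 1.
Differentiate: ansatz ord ≤ ord L₀ ⇒ L.
L = (43 + 210·x + 603·x^2 + 680·x^3 + 240·x^4) + (-6 - 34·x + 6·x^2 + 194·x^3 + 256·x^4 + 96·x^5)·Dx  (order 1).
h: a_k = 3/2, 43/4, 549/16, 4211/32, 100705/256, 645885/512, 7525945/2048, …
ICs: h(0) = 3/2.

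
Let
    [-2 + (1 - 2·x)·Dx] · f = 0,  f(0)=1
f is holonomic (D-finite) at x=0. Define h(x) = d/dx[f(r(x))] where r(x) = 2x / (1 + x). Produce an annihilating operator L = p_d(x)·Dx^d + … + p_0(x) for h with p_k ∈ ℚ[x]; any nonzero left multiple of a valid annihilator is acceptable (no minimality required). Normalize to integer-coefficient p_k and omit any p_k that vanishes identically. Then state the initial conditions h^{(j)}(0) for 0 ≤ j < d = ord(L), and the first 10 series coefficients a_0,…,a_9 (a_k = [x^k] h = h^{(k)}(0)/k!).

f: a_k = 1, 2, 4, 8, 16, 32, 64, 128, 256, 512, …
Change of var in L_f (x↦r) gives L₀.
h=h₀': d/dx-closure on L₀ ⇒ L.
L = 6 + (-1 + 3·x)·Dx  (order 1).
h: a_k = 4, 24, 108, 432, 1620, 5832, 20412, 69984, 236196, 787320, …
ICs: h(0) = 4.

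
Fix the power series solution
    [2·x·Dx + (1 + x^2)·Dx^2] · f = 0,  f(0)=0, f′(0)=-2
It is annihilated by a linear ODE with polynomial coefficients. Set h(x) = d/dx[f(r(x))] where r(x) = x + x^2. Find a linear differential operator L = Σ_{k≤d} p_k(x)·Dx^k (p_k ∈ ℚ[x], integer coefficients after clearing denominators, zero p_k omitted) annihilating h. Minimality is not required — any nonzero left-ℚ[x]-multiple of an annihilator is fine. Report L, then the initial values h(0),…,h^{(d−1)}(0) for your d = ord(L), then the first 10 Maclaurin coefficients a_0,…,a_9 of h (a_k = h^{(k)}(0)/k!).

f: a_k = 0, -2, 0, 2/3, 0, -2/5, 0, 2/7, 0, -2/9, …
Substitute x→r, Dx→(1/r')Dx; clear ⇒ L₀.
h=h₀': d/dx-closure on L₀ ⇒ L.
L = (-2 + 2·x + 8·x^2 + 12·x^3 + 6·x^4) + (1 + 2·x + x^2 + 4·x^3 + 5·x^4 + 2·x^5)·Dx  (order 1).
h: a_k = -2, -4, 2, 8, 8, -8, -26, -16, 34, 76, …
ICs: h(0) = -2.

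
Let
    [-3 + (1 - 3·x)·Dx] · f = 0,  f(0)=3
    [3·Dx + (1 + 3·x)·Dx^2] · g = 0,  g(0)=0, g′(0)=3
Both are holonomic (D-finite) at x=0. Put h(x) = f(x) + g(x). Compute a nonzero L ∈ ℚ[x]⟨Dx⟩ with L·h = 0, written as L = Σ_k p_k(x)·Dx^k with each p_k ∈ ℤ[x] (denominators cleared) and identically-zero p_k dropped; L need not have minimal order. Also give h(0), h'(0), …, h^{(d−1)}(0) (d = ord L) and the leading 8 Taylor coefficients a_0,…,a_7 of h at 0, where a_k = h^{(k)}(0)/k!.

L = (30 + 18·x)·Dx + (4 + 48·x + 36·x^2)·Dx^2 + (-1 - x + 9·x^2 + 9·x^3)·Dx^3  (order 3).
h: a_k = 3, 12, 45/2, 90, 891/4, 3888/5, 4131/2, 48114/7, …
ICs: h(0) = 3, h′(0) = 12, h′′(0) = 45.

f: a_k = 3, 9, 27, 81, 243, 729, 2187, 6561, …
g: a_k = 0, 3, -9/2, 9, -81/4, 243/5, -243/2, 2187/7, …
Sum ⇒ L₀ = lclm(L_f,L_g) in ℚ(x)⟨Dx⟩.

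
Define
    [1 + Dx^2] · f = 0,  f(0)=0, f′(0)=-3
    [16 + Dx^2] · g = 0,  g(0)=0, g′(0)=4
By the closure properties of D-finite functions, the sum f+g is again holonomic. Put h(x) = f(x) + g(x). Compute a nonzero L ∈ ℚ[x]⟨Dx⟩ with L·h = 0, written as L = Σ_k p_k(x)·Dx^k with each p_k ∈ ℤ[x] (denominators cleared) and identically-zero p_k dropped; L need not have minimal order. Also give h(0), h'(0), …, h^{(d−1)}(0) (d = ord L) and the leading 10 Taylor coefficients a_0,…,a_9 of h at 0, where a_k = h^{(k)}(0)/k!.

f: a_k = 0, -3, 0, 1/2, 0, -1/40, 0, 1/1680, 0, -1/120960, …
g: a_k = 0, 4, 0, -32/3, 0, 128/15, 0, -1024/315, 0, 2048/2835, …
Sum ⇒ L₀ = lclm(L_f,L_g) in ℚ(x)⟨Dx⟩.
L = 16 + 17·Dx^2 + Dx^4  (order 4).
h: a_k = 0, 1, 0, -61/6, 0, 1021/120, 0, -16381/5040, 0, 262141/362880, …
ICs: h(0) = 0, h′(0) = 1, h′′(0) = 0, h′′′(0) = -61.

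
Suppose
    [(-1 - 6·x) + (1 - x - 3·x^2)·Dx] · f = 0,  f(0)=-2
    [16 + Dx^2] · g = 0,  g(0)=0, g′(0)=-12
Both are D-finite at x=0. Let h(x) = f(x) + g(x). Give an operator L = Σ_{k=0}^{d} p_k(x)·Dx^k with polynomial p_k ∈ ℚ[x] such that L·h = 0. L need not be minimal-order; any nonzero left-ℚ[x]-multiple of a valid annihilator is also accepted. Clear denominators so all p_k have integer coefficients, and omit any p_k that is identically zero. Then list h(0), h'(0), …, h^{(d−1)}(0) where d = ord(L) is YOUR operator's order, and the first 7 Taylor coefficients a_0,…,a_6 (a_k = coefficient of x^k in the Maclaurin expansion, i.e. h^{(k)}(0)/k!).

f: a_k = -2, -2, -8, -14, -38, -80, -194, …
g: a_k = 0, -12, 0, 32, 0, -128/5, 0, …
h₀=f+g: left-lcm gives L₀, ord ≤ 3.
L = (464 + 2816·x + 416·x^2 + 2112·x^3 + 5760·x^4 + 6912·x^5) + (-192 + 304·x + 672·x^2 - 1312·x^3 - 1008·x^4 + 3456·x^5 + 3456·x^6)·Dx + (29 + 176·x + 26·x^2 + 132·x^3 + 360·x^4 + 432·x^5)·Dx^2 + (-12 + 19·x + 42·x^2 - 82·x^3 - 63·x^4 + 216·x^5 + 216·x^6)·Dx^3  (order 3).
h: a_k = -2, -14, -8, 18, -38, -528/5, -194, …
ICs: h(0) = -2, h′(0) = -14, h′′(0) = -16.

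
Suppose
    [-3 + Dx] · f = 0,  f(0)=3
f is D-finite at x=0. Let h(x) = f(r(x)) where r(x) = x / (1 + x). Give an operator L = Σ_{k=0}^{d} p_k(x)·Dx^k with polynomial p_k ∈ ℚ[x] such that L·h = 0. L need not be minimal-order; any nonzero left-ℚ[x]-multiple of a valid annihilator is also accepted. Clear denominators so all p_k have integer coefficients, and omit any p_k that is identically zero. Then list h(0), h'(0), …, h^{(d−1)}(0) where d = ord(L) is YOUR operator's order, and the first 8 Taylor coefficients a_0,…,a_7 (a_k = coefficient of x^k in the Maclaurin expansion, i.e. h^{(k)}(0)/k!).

f: a_k = 3, 9, 27/2, 27/2, 81/8, 243/40, 243/80, 729/560, …
f∘r: x↦r, Dx↦Dx/r' in L_f ⇒ L₀.
L = -3 + (1 + 2·x + x^2)·Dx  (order 1).
h: a_k = 3, 9, 9/2, -9/2, 9/8, 63/40, -207/80, 1233/560, …
ICs: h(0) = 3.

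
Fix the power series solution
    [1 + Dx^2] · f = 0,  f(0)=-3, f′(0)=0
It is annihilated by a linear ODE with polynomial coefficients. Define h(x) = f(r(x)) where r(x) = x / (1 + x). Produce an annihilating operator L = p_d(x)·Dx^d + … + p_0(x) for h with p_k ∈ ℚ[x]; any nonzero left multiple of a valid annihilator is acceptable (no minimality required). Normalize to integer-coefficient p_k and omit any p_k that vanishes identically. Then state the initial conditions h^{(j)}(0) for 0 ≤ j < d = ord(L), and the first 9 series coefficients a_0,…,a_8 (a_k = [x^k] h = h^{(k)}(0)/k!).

L = 1 + (2 + 6·x + 6·x^2 + 2·x^3)·Dx + (1 + 4·x + 6·x^2 + 4·x^3 + x^4)·Dx^2  (order 2).
h: a_k = -3, 0, 3/2, -3, 35/8, -11/2, 1501/240, -261/40, 16699/2688, …
ICs: h(0) = -3, h′(0) = 0.

f: a_k = -3, 0, 3/2, 0, -1/8, 0, 1/240, 0, -1/13440, …
h₀=f(r): pull back L_f along r ⇒ L₀.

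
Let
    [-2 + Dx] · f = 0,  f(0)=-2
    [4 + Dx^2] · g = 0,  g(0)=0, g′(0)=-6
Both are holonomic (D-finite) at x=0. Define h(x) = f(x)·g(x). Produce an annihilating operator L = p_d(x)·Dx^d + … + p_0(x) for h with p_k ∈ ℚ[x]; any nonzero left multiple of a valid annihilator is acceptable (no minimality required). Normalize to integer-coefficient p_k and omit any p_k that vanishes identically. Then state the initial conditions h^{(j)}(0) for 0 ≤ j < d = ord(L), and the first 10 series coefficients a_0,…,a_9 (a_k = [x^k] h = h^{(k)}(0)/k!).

L = 8 - 4·Dx + Dx^2  (order 2).
h: a_k = 0, 12, 24, 16, 0, -32/5, -64/15, -128/105, 0, 128/945, …
ICs: h(0) = 0, h′(0) = 12.

f: a_k = -2, -4, -4, -8/3, -4/3, -8/15, -8/45, -16/315, -4/315, -8/2835, …
g: a_k = 0, -6, 0, 4, 0, -4/5, 0, 8/105, 0, -4/945, …
L₀ := L_f ⊗_s L_g (sym. prod.), ord ≤ 2.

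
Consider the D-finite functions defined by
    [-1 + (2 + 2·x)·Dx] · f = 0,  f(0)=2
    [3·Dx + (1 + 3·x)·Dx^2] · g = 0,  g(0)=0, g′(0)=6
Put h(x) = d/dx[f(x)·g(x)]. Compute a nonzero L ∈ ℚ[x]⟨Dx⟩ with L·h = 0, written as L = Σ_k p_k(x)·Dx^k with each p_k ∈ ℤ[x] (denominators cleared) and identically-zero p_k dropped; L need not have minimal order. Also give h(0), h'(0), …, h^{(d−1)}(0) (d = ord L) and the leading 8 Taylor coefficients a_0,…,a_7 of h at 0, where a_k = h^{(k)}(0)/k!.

L = (-13 - 6·x + 3·x^2) + (-32 - 56·x + 24·x^3)·Dx + (-4 - 16·x - 8·x^2 + 16·x^3 + 12·x^4)·Dx^2  (order 2).
h: a_k = 12, -24, 153/2, -240, 23649/32, -180189/80, 8737857/1280, -11549583/560, …
ICs: h(0) = 12, h′(0) = -24.

f: a_k = 2, 1, -1/4, 1/8, -5/64, 7/128, -21/512, 33/1024, …
g: a_k = 0, 6, -9, 18, -81/2, 486/5, -243, 4374/7, …
Sym-product of L_f,L_g gives L₀ (≤ ord 2).
h₀' ⇒ L via d/dx closure of L₀.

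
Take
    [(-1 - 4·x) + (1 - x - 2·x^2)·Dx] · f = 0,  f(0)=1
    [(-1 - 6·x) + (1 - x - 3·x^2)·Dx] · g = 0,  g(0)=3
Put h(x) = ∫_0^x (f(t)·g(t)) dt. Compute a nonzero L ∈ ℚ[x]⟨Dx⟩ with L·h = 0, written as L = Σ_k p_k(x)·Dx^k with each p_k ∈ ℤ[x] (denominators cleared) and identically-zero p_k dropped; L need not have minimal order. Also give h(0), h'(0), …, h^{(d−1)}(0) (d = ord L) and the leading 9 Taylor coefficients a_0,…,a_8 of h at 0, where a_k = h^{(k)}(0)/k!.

L = (-2 - 8·x + 15·x^2 + 24·x^3)·Dx + (1 - 2·x - 4·x^2 + 5·x^3 + 6·x^4)·Dx^2  (order 2).
h: a_k = 0, 3, 3, 8, 57/4, 162/5, 66, 1011/7, 1227/4, …
ICs: h(0) = 0, h′(0) = 3.

f: a_k = 1, 1, 3, 5, 11, 21, 43, 85, 171, …
g: a_k = 3, 3, 12, 21, 57, 120, 291, 651, 1524, …
Sym-product of L_f,L_g gives L₀ (≤ ord 1).
∫: right-multiply L₀ by Dx.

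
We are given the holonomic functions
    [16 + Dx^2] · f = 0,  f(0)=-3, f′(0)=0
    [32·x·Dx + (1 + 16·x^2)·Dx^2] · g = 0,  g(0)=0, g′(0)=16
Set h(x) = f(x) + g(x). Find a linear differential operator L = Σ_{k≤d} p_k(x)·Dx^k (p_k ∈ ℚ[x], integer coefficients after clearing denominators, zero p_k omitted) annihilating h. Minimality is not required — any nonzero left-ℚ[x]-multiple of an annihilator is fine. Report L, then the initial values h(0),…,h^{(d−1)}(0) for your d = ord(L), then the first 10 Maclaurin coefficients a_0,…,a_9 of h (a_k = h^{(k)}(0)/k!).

f: a_k = -3, 0, 24, 0, -32, 0, 256/15, 0, -512/105, 0, …
g: a_k = 0, 16, 0, -256/3, 0, 4096/5, 0, -65536/7, 0, 1048576/9, …
Weyl lclm of L_f,L_g ⇒ L₀ (ord ≤ 4).
L = (-5632·x + 114688·x^3 + 131072·x^5)·Dx + (-16 + 1792·x^2 + 36864·x^4 + 65536·x^6)·Dx^2 + (-352·x + 7168·x^3 + 8192·x^5)·Dx^3 + (-1 + 112·x^2 + 2304·x^4 + 4096·x^6)·Dx^4  (order 4).
h: a_k = -3, 16, 24, -256/3, -32, 4096/5, 256/15, -65536/7, -512/105, 1048576/9, …
ICs: h(0) = -3, h′(0) = 16, h′′(0) = 48, h′′′(0) = -512.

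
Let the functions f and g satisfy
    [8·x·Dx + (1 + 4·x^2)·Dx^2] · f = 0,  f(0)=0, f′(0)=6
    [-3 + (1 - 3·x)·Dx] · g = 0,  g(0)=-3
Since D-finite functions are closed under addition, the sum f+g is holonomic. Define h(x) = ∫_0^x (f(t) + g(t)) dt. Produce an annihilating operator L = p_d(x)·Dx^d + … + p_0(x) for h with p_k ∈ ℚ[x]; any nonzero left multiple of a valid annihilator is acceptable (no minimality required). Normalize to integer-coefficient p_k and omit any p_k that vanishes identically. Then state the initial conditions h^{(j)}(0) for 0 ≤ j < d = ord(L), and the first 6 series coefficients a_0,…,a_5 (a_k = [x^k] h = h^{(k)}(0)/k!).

L = (24 - 288·x - 288·x^2)·Dx^2 + (-31 + 24·x - 204·x^2 - 288·x^3)·Dx^3 + (3 - 5·x - 20·x^3 - 48·x^4)·Dx^4  (order 4).
h: a_k = 0, -3, -3/2, -9, -89/4, -243/5, …
ICs: h(0) = 0, h′(0) = -3, h′′(0) = -3, h′′′(0) = -54.

f: a_k = 0, 6, 0, -8, 0, 96/5, …
g: a_k = -3, -9, -27, -81, -243, -729, …
h₀=f+g: left-lcm gives L₀, ord ≤ 3.
h=∫h₀ ⇒ L = L₀·Dx.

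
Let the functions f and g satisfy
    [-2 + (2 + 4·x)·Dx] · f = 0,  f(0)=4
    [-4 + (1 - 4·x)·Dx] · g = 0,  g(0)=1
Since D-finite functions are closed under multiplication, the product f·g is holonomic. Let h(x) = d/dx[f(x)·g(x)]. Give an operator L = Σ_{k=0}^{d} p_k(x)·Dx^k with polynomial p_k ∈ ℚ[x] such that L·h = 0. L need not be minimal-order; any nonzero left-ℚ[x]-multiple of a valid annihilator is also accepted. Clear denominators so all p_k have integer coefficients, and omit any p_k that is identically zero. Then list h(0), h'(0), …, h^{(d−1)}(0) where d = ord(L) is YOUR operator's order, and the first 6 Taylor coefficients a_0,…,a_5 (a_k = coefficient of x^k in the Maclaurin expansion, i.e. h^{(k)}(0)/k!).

L = (39 + 120·x + 48·x^2) + (-5 + 6·x + 48·x^2 + 32·x^3)·Dx  (order 1).
h: a_k = 20, 156, 942, 5014, 50175/2, 240777/2, …
ICs: h(0) = 20.

f: a_k = 4, 4, -2, 2, -5/2, 7/2, …
g: a_k = 1, 4, 16, 64, 256, 1024, …
f·g: L₀ = L_f ⊗_s L_g, ord ≤ 1·1.
Differentiate: ansatz ord ≤ ord L₀ ⇒ L.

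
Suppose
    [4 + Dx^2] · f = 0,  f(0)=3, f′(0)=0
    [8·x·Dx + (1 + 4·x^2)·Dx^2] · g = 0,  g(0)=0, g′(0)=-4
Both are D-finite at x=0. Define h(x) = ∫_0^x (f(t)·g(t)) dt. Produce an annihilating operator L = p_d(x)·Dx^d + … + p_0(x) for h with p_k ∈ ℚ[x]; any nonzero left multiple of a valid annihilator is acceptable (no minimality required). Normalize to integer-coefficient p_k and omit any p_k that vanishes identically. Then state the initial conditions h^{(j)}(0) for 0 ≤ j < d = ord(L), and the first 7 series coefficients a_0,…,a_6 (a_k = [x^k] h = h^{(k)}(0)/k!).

L = (80 + 832·x^2 + 1408·x^4 + 2048·x^6 + 2048·x^8)·Dx + (96·x + 640·x^3 + 1536·x^5 + 2048·x^7)·Dx^2 + (24 + 256·x^2 + 576·x^4 + 1024·x^6 + 1024·x^8)·Dx^3 + (24·x + 160·x^3 + 384·x^5 + 512·x^7)·Dx^4 + (1 + 12·x^2 + 56·x^4 + 128·x^6 + 128·x^8)·Dx^5  (order 5).
h: a_k = 0, 0, -6, 0, 10, 0, -196/15, …
ICs: h(0) = 0, h′(0) = 0, h′′(0) = -12, h′′′(0) = 0, h′′′′(0) = 240.

f: a_k = 3, 0, -6, 0, 2, 0, -4/15, …
g: a_k = 0, -4, 0, 16/3, 0, -64/5, 0, …
f·g: L₀ = L_f ⊗_s L_g, ord ≤ 2·2.
h=∫₀ˣh₀: take L = L₀·Dx.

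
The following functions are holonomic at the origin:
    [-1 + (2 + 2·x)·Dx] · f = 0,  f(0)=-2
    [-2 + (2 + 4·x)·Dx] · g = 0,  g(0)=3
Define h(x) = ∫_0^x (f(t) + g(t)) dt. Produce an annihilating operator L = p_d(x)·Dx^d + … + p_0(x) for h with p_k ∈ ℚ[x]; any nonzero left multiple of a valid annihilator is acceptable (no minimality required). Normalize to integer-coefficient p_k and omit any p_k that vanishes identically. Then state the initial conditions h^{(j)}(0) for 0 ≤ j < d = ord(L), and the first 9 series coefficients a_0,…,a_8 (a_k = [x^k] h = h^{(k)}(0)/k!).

L = -Dx + (3 + 4·x)·Dx^2 + (2 + 6·x + 4·x^2)·Dx^3  (order 3).
h: a_k = 0, 1, 1, -5/12, 11/32, -23/64, 329/768, -285/512, 6303/8192, …
ICs: h(0) = 0, h′(0) = 1, h′′(0) = 2.

f: a_k = -2, -1, 1/4, -1/8, 5/64, -7/128, 21/512, -33/1024, 429/16384, …
g: a_k = 3, 3, -3/2, 3/2, -15/8, 21/8, -63/16, 99/16, -1287/128, …
h₀=f+g: left-lcm gives L₀, ord ≤ 2.
Integrate: L := L₀·Dx.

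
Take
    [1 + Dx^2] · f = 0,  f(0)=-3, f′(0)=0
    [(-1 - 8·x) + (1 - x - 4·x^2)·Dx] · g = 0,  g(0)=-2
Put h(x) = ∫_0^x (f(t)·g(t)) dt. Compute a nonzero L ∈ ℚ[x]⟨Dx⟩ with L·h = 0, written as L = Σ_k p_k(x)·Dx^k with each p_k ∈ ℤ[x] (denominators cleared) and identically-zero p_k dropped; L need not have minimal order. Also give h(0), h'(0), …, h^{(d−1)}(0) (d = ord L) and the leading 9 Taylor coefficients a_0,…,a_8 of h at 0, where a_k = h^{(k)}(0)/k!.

L = (7 + x + 4·x^2)·Dx + (2 + 16·x)·Dx^2 + (-1 + x + 4·x^2)·Dx^3  (order 3).
h: a_k = 0, 6, 3, 9, 51/4, 637/20, 1453/24, 17147/120, 294389/960, …
ICs: h(0) = 0, h′(0) = 6, h′′(0) = 6.

f: a_k = -3, 0, 3/2, 0, -1/8, 0, 1/240, 0, -1/13440, …
g: a_k = -2, -2, -10, -18, -58, -130, -362, -882, -2330, …
h₀=f·g: eliminate ⇒ L₀, order ≤ 2·1.
h=∫h₀ ⇒ L = L₀·Dx.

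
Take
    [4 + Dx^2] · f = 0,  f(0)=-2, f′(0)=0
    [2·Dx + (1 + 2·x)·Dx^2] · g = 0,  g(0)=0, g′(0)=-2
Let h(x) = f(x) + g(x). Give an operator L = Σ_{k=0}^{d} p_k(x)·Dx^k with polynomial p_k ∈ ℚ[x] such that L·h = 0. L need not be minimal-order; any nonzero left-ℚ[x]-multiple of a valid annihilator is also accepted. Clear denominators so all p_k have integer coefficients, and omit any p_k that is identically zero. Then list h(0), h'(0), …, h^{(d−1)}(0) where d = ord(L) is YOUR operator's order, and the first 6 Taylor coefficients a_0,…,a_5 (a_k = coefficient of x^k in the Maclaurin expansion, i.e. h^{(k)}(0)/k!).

f: a_k = -2, 0, 4, 0, -4/3, 0, …
g: a_k = 0, -2, 2, -8/3, 4, -32/5, …
L₀ := lclm(L_f,L_g); ord L₀ ≤ 2+2.
L = (56 + 32·x + 32·x^2)·Dx + (12 + 40·x + 48·x^2 + 32·x^3)·Dx^2 + (14 + 8·x + 8·x^2)·Dx^3 + (3 + 10·x + 12·x^2 + 8·x^3)·Dx^4  (order 4).
h: a_k = -2, -2, 6, -8/3, 8/3, -32/5, …
ICs: h(0) = -2, h′(0) = -2, h′′(0) = 12, h′′′(0) = -16.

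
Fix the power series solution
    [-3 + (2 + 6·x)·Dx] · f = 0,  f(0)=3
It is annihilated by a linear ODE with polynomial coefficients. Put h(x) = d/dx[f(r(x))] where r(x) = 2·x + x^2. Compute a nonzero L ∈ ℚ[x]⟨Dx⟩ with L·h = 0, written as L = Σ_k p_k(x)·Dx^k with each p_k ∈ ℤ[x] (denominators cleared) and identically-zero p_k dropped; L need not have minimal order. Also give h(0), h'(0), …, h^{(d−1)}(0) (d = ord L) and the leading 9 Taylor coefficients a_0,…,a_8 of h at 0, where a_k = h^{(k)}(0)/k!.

f: a_k = 3, 9/2, -27/8, 81/16, -1215/128, 5103/256, -45927/1024, 216513/2048, -8444007/32768, …
h₀=f(r): pull back L_f along r ⇒ L₀.
h=h₀': d/dx-closure on L₀ ⇒ L.
L = -2 + (-1 - 7·x - 9·x^2 - 3·x^3)·Dx  (order 1).
h: a_k = 9, -18, 81, -378, 3645/2, -8991, 90153/2, -228663, 9362547/8, …
ICs: h(0) = 9.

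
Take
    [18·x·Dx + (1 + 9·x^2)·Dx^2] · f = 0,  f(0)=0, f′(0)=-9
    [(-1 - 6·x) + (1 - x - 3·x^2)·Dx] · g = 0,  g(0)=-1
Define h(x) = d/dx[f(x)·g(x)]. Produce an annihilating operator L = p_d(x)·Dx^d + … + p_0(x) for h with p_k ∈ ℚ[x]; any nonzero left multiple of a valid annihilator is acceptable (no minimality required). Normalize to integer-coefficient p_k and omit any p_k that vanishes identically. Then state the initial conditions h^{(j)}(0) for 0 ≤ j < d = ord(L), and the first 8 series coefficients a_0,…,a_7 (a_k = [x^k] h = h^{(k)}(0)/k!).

L = (-6 + 1134·x^2 + 1944·x^3 + 8748·x^4) + (6 + 42·x + 54·x^2 + 270·x^3 + 1944·x^4 + 5832·x^5)·Dx + (-1 - 2·x - 30·x^2 + 18·x^3 - 108·x^4 + 324·x^5 + 729·x^6)·Dx^2  (order 2).
h: a_k = 9, 18, 27, 144, 1044, 9504/5, 207/5, 267768/35, …
ICs: h(0) = 9, h′(0) = 18.

f: a_k = 0, -9, 0, 27, 0, -729/5, 0, 6561/7, …
g: a_k = -1, -1, -4, -7, -19, -40, -97, -217, …
Product ⇒ symmetric product L₀, ord ≤ 2.
h=h₀': d/dx-closure on L₀ ⇒ L.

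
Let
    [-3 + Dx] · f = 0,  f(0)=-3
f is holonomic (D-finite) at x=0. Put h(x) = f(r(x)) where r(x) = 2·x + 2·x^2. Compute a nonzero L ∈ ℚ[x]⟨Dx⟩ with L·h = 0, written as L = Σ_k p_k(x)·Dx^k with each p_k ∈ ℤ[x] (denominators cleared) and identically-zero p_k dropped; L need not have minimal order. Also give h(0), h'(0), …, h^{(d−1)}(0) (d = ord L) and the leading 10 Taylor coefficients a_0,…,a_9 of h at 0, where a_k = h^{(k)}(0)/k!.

L = (-6 - 12·x) + Dx  (order 1).
h: a_k = -3, -18, -72, -216, -540, -5832/5, -11232/5, -137376/35, -220968/35, -66096/7, …
ICs: h(0) = -3.

f: a_k = -3, -9, -27/2, -27/2, -81/8, -243/40, -243/80, -729/560, -2187/4480, -729/4480, …
L₀ from L_f via x↦r, Dx↦r'^{-1}Dx.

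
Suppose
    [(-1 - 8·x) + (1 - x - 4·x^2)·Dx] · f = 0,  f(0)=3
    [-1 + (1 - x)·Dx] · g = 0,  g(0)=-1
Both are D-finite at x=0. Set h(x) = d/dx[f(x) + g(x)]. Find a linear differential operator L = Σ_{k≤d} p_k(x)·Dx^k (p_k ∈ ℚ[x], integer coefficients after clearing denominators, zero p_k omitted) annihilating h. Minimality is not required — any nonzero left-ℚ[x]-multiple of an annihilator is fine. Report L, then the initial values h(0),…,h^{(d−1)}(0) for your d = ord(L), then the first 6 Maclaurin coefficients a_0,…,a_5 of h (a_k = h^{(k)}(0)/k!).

f: a_k = 3, 3, 15, 27, 87, 195, …
g: a_k = -1, -1, -1, -1, -1, -1, …
h₀=f+g: left-lcm gives L₀, ord ≤ 2.
Differentiate: ansatz ord ≤ ord L₀ ⇒ L.
L = (-6 - 96·x - 384·x^3 + 96·x^4) + (6 + 42·x - 24·x^2 + 144·x^3 - 372·x^4 + 96·x^5)·Dx + (-1 + 2·x - 9·x^2 + 24·x^3 + 28·x^4 - 60·x^5 + 16·x^6)·Dx^2  (order 2).
h: a_k = 2, 28, 78, 344, 970, 3252, …
ICs: h(0) = 2, h′(0) = 28.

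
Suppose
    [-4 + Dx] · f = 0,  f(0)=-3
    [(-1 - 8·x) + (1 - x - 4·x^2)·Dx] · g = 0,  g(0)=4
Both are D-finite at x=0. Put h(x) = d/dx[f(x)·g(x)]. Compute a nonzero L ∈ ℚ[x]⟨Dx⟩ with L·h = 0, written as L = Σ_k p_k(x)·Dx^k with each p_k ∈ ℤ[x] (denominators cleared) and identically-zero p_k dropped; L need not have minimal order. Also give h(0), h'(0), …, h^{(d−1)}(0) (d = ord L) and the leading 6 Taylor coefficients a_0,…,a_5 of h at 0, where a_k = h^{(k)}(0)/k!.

f: a_k = -3, -12, -24, -32, -32, -128/5, …
g: a_k = 4, 4, 20, 36, 116, 260, …
L₀ := L_f ⊗_s L_g (sym. prod.), ord ≤ 1.
h=h₀': d/dx-closure on L₀ ⇒ L.
L = (34 + 48·x - 112·x^2 - 128·x^3 + 256·x^4) + (-5 + x + 40·x^2 - 64·x^4)·Dx  (order 1).
h: a_k = -60, -408, -1716, -6064, -19532, -60232, …
ICs: h(0) = -60.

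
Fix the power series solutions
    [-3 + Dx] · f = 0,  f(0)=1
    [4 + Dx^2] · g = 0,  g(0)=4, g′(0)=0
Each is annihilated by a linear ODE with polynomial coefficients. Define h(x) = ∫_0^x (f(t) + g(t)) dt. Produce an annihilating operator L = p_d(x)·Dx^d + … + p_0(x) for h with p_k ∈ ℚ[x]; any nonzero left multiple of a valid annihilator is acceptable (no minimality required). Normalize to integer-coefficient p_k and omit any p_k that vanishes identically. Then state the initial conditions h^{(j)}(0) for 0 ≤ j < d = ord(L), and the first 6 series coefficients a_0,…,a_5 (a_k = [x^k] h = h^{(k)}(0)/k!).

L = -12·Dx + 4·Dx^2 - 3·Dx^3 + Dx^4  (order 4).
h: a_k = 0, 5, 3/2, -7/6, 9/8, 29/24, …
ICs: h(0) = 0, h′(0) = 5, h′′(0) = 3, h′′′(0) = -7.

f: a_k = 1, 3, 9/2, 9/2, 27/8, 81/40, …
g: a_k = 4, 0, -8, 0, 8/3, 0, …
f+g: L₀ = lclm(L_f,L_g), ord ≤ 1+2.
Integrate: L := L₀·Dx.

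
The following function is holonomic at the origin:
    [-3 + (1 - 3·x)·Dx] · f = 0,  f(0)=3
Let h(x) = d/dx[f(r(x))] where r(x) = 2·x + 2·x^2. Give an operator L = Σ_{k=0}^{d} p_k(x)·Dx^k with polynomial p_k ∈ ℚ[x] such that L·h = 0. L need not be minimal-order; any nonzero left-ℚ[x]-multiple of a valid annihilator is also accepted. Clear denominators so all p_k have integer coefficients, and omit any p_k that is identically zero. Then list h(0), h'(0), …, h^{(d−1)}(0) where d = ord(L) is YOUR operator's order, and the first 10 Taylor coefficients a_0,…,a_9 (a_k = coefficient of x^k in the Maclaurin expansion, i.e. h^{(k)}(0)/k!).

f: a_k = 3, 9, 27, 81, 243, 729, 2187, 6561, 19683, 59049, …
Substitute x→r, Dx→(1/r')Dx; clear ⇒ L₀.
h₀' ⇒ L via d/dx closure of L₀.
L = (14 + 36·x + 36·x^2) + (-1 + 4·x + 18·x^2 + 12·x^3)·Dx  (order 1).
h: a_k = 18, 252, 2592, 23760, 204120, 1683504, 13499136, 106033536, 819862560, 6261001920, …
ICs: h(0) = 18.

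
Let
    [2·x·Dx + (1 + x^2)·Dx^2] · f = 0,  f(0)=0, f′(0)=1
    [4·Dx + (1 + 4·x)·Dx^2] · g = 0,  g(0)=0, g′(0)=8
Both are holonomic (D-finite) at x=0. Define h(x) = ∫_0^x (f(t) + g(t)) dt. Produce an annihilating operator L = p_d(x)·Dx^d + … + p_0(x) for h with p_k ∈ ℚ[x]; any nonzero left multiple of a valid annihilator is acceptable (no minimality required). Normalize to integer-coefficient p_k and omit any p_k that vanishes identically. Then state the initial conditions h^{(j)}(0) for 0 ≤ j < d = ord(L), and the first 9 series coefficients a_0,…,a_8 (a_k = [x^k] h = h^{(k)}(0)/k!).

f: a_k = 0, 1, 0, -1/3, 0, 1/5, 0, -1/7, 0, …
g: a_k = 0, 8, -16, 128/3, -128, 2048/5, -4096/3, 32768/7, -16384, …
Weyl lclm of L_f,L_g ⇒ L₀ (ord ≤ 4).
∫: right-multiply L₀ by Dx.
L = (-4 - 48·x + 12·x^2 + 16·x^3)·Dx^2 + (-17 - 8·x - 45·x^2 + 24·x^3 + 32·x^4)·Dx^3 + (-2 - 7·x + 4·x^2 + x^3 + 6·x^4 + 8·x^5)·Dx^4  (order 4).
h: a_k = 0, 0, 9/2, -16/3, 127/12, -128/5, 683/10, -4096/21, 4681/8, …
ICs: h(0) = 0, h′(0) = 0, h′′(0) = 9, h′′′(0) = -32.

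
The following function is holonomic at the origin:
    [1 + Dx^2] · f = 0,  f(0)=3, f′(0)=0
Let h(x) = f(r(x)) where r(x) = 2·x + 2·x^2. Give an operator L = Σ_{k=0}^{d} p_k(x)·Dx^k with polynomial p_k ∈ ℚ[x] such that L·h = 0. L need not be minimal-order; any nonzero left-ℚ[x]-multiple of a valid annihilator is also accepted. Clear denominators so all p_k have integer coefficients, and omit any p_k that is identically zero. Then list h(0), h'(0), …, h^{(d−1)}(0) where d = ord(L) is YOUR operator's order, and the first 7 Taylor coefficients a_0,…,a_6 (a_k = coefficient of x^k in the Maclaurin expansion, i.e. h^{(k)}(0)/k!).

f: a_k = 3, 0, -3/2, 0, 1/8, 0, -1/240, …
L₀ from L_f via x↦r, Dx↦r'^{-1}Dx.
L = (4 + 24·x + 48·x^2 + 32·x^3) - 2·Dx + (1 + 2·x)·Dx^2  (order 2).
h: a_k = 3, 0, -6, -12, -4, 8, 176/15, …
ICs: h(0) = 3, h′(0) = 0.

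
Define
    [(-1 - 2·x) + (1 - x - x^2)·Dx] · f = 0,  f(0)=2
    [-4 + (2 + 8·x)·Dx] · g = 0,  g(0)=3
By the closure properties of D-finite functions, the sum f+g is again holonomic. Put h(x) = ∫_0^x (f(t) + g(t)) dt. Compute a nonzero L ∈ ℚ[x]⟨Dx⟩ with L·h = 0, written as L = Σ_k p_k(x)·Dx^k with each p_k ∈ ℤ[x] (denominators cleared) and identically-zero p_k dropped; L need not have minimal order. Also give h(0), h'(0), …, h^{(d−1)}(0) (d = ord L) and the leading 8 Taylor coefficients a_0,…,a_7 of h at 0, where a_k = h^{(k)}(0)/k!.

f: a_k = 2, 2, 4, 6, 10, 16, 26, 42, …
g: a_k = 3, 6, -6, 12, -30, 84, -252, 792, …
f+g: L₀ = lclm(L_f,L_g), ord ≤ 1+1.
h=∫h₀ ⇒ L = L₀·Dx.
L = (-12 - 48·x - 48·x^2 - 40·x^3)·Dx + (8 + 30·x + 114·x^2 + 152·x^3 + 100·x^4)·Dx^2 + (1 - 5·x - 39·x^2 + 6·x^3 + 82·x^4 + 40·x^5)·Dx^3  (order 3).
h: a_k = 0, 5, 4, -2/3, 9/2, -4, 50/3, -226/7, …
ICs: h(0) = 0, h′(0) = 5, h′′(0) = 8.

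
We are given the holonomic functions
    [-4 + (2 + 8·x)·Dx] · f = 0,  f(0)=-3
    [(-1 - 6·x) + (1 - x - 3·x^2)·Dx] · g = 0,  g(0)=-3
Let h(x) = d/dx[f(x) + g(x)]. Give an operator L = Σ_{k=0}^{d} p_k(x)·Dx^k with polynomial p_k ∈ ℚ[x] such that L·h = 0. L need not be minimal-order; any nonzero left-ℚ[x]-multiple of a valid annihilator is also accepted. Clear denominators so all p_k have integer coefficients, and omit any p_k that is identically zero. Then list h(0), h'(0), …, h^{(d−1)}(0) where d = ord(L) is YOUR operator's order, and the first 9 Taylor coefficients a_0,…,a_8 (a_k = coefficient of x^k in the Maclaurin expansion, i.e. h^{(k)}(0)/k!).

f: a_k = -3, -6, 6, -12, 30, -84, 252, -792, 2574, …
g: a_k = -3, -3, -12, -21, -57, -120, -291, -651, -1524, …
Weyl lclm of L_f,L_g ⇒ L₀ (ord ≤ 2).
Differentiate: ansatz ord ≤ ord L₀ ⇒ L.
L = (-90 - 516·x - 1548·x^2 - 1296·x^3 - 1620·x^4) + (-15 - 288·x - 1752·x^2 - 4068·x^3 - 4914·x^4 - 4860·x^5)·Dx + (5 + 45·x + 109·x^2 - 18·x^3 - 468·x^4 - 1278·x^5 - 1080·x^6)·Dx^2  (order 2).
h: a_k = -9, -12, -99, -108, -1020, -234, -10101, 8400, -108513, …
ICs: h(0) = -9, h′(0) = -12.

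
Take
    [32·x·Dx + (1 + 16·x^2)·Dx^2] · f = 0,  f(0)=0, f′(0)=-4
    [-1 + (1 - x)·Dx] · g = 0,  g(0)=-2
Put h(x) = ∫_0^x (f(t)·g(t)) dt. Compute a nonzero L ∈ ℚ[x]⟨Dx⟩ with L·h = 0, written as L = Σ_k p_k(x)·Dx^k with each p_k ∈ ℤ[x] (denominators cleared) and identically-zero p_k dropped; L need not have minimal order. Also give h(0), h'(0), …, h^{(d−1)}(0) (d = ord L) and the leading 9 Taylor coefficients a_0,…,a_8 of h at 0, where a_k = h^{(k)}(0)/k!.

f: a_k = 0, -4, 0, 64/3, 0, -1024/5, 0, 16384/7, 0, …
g: a_k = -2, -2, -2, -2, -2, -2, -2, -2, -2, …
L₀ := L_f ⊗_s L_g (sym. prod.), ord ≤ 2.
Integrate: L := L₀·Dx.
L = 32·x·Dx + (2 - 32·x + 64·x^2)·Dx^2 + (-1 + x - 16·x^2 + 16·x^3)·Dx^3  (order 3).
h: a_k = 0, 0, 4, 8/3, -26/3, -104/15, 2812/45, 5624/105, -56519/105, …
ICs: h(0) = 0, h′(0) = 0, h′′(0) = 8.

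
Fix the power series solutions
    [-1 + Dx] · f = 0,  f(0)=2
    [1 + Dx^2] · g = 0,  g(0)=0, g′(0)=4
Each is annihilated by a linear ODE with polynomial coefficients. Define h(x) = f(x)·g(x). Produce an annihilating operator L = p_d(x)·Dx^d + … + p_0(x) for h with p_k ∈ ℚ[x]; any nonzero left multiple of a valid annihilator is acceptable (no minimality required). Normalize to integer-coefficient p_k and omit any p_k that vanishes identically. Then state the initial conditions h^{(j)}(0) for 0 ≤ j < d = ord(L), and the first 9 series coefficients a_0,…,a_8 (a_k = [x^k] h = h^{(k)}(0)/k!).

L = 2 - 2·Dx + Dx^2  (order 2).
h: a_k = 0, 8, 8, 8/3, 0, -4/15, -4/45, -4/315, 0, …
ICs: h(0) = 0, h′(0) = 8.

f: a_k = 2, 2, 1, 1/3, 1/12, 1/60, 1/360, 1/2520, 1/20160, …
g: a_k = 0, 4, 0, -2/3, 0, 1/30, 0, -1/1260, 0, …
h₀=f·g: eliminate ⇒ L₀, order ≤ 1·2.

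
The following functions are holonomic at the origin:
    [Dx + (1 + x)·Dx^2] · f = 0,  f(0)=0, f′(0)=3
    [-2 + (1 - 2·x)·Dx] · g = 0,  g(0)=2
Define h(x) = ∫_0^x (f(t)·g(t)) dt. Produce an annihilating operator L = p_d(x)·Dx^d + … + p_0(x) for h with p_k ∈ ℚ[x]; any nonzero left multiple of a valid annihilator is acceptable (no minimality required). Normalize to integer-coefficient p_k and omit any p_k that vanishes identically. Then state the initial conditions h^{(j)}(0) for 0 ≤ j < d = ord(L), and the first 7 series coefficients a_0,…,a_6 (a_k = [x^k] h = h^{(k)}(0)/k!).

f: a_k = 0, 3, -3/2, 1, -3/4, 3/5, -1/2, …
g: a_k = 2, 4, 8, 16, 32, 64, 128, …
Sym-product of L_f,L_g gives L₀ (≤ ord 2).
∫: right-multiply L₀ by Dx.
L = 2·Dx + (3 + 6·x)·Dx^2 + (-1 + x + 2·x^2)·Dx^3  (order 3).
h: a_k = 0, 0, 3, 3, 5, 77/10, 391/30, …
ICs: h(0) = 0, h′(0) = 0, h′′(0) = 6.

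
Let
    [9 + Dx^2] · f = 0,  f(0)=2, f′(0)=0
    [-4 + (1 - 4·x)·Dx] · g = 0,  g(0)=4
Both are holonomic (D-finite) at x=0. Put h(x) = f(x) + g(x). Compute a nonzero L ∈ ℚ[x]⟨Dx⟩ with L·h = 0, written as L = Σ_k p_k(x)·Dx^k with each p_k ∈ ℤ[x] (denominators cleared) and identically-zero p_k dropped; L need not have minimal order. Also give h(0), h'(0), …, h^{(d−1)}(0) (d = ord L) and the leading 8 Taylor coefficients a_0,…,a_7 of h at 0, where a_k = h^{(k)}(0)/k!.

L = (-3780 + 2592·x - 5184·x^2) + (369 - 2124·x + 3888·x^2 - 5184·x^3)·Dx + (-420 + 288·x - 576·x^2)·Dx^2 + (41 - 236·x + 432·x^2 - 576·x^3)·Dx^3  (order 3).
h: a_k = 6, 16, 55, 256, 4123/4, 4096, 655279/40, 65536, …
ICs: h(0) = 6, h′(0) = 16, h′′(0) = 110.

f: a_k = 2, 0, -9, 0, 27/4, 0, -81/40, 0, …
g: a_k = 4, 16, 64, 256, 1024, 4096, 16384, 65536, …
L₀ := lclm(L_f,L_g); ord L₀ ≤ 2+1.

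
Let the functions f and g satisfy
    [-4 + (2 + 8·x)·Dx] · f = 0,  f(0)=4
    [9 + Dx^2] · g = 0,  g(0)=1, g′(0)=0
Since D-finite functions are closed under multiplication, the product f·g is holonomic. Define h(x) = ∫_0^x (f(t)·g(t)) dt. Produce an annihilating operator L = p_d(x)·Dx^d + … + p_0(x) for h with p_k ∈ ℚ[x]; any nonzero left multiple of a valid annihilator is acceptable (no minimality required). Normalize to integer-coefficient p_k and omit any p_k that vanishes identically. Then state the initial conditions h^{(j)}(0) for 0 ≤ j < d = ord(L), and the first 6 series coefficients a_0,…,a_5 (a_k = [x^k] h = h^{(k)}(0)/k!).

L = (21 + 72·x + 144·x^2)·Dx + (-4 - 16·x)·Dx^2 + (1 + 8·x + 16·x^2)·Dx^3  (order 3).
h: a_k = 0, 4, 4, -26/3, -5, 19/10, …
ICs: h(0) = 0, h′(0) = 4, h′′(0) = 8.

f: a_k = 4, 8, -8, 16, -40, 112, …
g: a_k = 1, 0, -9/2, 0, 27/8, 0, …
Sym-product of L_f,L_g gives L₀ (≤ ord 2).
h=∫h₀ ⇒ L = L₀·Dx.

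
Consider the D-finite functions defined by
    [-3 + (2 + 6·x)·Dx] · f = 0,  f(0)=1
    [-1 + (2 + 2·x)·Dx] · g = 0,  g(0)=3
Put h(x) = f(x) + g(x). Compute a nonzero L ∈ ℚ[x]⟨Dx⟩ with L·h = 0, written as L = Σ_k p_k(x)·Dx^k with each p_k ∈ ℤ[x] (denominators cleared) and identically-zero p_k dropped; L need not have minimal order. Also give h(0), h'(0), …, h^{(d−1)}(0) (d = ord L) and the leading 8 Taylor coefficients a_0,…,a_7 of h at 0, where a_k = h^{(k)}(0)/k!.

L = -3 + (8 + 12·x)·Dx + (4 + 16·x + 12·x^2)·Dx^2  (order 2).
h: a_k = 4, 3, -3/2, 15/8, -105/32, 861/128, -3843/256, 36135/1024, …
ICs: h(0) = 4, h′(0) = 3.

f: a_k = 1, 3/2, -9/8, 27/16, -405/128, 1701/256, -15309/1024, 72171/2048, …
g: a_k = 3, 3/2, -3/8, 3/16, -15/128, 21/256, -63/1024, 99/2048, …
Weyl lclm of L_f,L_g ⇒ L₀ (ord ≤ 2).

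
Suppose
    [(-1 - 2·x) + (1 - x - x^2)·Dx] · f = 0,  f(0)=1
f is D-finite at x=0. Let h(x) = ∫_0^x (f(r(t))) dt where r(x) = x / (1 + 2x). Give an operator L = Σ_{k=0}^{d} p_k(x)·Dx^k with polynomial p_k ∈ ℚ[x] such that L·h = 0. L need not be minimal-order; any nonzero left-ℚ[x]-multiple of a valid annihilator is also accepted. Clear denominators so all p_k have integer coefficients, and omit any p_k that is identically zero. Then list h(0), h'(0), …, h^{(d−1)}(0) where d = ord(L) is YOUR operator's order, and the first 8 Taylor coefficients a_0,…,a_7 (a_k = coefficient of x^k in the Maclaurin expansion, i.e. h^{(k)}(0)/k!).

f: a_k = 1, 1, 2, 3, 5, 8, 13, 21, …
f∘r: x↦r, Dx↦Dx/r' in L_f ⇒ L₀.
h=∫₀ˣh₀: take L = L₀·Dx.
L = (-1 - 4·x)·Dx + (1 + 5·x + 7·x^2 + 2·x^3)·Dx^2  (order 2).
h: a_k = 0, 1, 1/2, 0, -1/4, 3/5, -4/3, 3, …
ICs: h(0) = 0, h′(0) = 1.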